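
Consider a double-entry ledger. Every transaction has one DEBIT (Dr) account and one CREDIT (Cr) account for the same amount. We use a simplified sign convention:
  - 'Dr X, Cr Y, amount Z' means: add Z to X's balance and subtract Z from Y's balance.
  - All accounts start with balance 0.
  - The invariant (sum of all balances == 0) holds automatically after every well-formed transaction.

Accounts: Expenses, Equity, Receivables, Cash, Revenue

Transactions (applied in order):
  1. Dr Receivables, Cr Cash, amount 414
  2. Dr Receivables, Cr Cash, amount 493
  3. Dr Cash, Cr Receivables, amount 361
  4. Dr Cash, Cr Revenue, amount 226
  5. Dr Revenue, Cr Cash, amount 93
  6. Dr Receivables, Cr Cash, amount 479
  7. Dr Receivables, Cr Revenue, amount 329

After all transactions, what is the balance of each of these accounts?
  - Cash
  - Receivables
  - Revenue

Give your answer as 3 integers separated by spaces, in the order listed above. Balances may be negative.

After txn 1 (Dr Receivables, Cr Cash, amount 414): Cash=-414 Receivables=414
After txn 2 (Dr Receivables, Cr Cash, amount 493): Cash=-907 Receivables=907
After txn 3 (Dr Cash, Cr Receivables, amount 361): Cash=-546 Receivables=546
After txn 4 (Dr Cash, Cr Revenue, amount 226): Cash=-320 Receivables=546 Revenue=-226
After txn 5 (Dr Revenue, Cr Cash, amount 93): Cash=-413 Receivables=546 Revenue=-133
After txn 6 (Dr Receivables, Cr Cash, amount 479): Cash=-892 Receivables=1025 Revenue=-133
After txn 7 (Dr Receivables, Cr Revenue, amount 329): Cash=-892 Receivables=1354 Revenue=-462

Answer: -892 1354 -462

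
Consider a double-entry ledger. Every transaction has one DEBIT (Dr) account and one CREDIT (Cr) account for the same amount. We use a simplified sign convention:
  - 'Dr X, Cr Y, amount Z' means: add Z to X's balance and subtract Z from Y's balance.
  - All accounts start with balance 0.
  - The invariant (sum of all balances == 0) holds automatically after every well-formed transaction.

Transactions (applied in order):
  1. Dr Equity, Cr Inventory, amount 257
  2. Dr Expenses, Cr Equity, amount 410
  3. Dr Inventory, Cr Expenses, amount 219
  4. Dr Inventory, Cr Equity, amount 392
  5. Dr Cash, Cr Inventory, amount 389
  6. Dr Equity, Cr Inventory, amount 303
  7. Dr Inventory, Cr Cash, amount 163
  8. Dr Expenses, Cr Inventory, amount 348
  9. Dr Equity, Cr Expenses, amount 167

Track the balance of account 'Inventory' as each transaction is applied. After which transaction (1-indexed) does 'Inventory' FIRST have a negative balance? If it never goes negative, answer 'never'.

After txn 1: Inventory=-257

Answer: 1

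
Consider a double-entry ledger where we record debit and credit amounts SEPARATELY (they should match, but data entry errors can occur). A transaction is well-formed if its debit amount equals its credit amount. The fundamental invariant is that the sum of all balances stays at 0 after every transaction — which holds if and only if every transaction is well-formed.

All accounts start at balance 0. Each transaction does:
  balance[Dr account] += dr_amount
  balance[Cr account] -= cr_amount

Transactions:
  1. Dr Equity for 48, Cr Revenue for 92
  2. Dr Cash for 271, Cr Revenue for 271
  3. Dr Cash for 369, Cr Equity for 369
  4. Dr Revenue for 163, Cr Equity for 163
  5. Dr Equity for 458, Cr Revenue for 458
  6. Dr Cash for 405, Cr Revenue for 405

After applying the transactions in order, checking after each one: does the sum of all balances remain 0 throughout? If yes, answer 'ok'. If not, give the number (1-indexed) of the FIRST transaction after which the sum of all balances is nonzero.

Answer: 1

Derivation:
After txn 1: dr=48 cr=92 sum_balances=-44
After txn 2: dr=271 cr=271 sum_balances=-44
After txn 3: dr=369 cr=369 sum_balances=-44
After txn 4: dr=163 cr=163 sum_balances=-44
After txn 5: dr=458 cr=458 sum_balances=-44
After txn 6: dr=405 cr=405 sum_balances=-44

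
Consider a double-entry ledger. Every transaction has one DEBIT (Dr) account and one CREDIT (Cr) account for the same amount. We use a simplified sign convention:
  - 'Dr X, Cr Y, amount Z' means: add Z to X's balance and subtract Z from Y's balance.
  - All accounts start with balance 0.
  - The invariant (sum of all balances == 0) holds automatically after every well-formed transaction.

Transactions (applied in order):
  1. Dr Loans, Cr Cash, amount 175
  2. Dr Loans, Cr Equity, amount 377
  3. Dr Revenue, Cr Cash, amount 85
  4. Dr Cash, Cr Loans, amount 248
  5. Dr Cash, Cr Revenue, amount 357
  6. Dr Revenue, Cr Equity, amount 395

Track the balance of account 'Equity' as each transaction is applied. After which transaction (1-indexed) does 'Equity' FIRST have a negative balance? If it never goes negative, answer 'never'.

After txn 1: Equity=0
After txn 2: Equity=-377

Answer: 2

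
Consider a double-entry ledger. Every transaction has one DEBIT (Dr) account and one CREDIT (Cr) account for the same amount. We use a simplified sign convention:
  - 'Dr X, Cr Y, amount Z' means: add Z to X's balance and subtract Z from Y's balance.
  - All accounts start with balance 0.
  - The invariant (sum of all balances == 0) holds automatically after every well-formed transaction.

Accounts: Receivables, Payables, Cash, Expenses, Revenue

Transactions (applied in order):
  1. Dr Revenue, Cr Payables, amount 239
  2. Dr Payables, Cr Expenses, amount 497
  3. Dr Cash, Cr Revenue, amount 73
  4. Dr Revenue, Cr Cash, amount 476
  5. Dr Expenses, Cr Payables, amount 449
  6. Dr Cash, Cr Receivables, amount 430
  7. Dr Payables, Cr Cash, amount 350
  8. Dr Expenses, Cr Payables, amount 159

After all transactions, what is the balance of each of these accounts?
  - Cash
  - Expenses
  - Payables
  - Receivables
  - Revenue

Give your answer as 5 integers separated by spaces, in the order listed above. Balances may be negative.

Answer: -323 111 0 -430 642

Derivation:
After txn 1 (Dr Revenue, Cr Payables, amount 239): Payables=-239 Revenue=239
After txn 2 (Dr Payables, Cr Expenses, amount 497): Expenses=-497 Payables=258 Revenue=239
After txn 3 (Dr Cash, Cr Revenue, amount 73): Cash=73 Expenses=-497 Payables=258 Revenue=166
After txn 4 (Dr Revenue, Cr Cash, amount 476): Cash=-403 Expenses=-497 Payables=258 Revenue=642
After txn 5 (Dr Expenses, Cr Payables, amount 449): Cash=-403 Expenses=-48 Payables=-191 Revenue=642
After txn 6 (Dr Cash, Cr Receivables, amount 430): Cash=27 Expenses=-48 Payables=-191 Receivables=-430 Revenue=642
After txn 7 (Dr Payables, Cr Cash, amount 350): Cash=-323 Expenses=-48 Payables=159 Receivables=-430 Revenue=642
After txn 8 (Dr Expenses, Cr Payables, amount 159): Cash=-323 Expenses=111 Payables=0 Receivables=-430 Revenue=642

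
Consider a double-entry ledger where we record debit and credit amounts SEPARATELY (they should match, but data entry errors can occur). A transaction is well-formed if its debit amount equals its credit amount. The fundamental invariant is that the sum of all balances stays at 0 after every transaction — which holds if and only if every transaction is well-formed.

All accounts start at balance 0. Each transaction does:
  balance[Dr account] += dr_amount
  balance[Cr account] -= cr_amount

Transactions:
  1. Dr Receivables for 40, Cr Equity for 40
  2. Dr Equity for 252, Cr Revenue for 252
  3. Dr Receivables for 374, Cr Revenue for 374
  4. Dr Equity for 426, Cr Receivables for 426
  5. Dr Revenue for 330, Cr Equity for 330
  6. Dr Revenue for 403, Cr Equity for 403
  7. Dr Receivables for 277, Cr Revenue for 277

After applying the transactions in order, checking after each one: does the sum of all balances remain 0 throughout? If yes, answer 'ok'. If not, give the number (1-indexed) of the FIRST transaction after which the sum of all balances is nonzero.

After txn 1: dr=40 cr=40 sum_balances=0
After txn 2: dr=252 cr=252 sum_balances=0
After txn 3: dr=374 cr=374 sum_balances=0
After txn 4: dr=426 cr=426 sum_balances=0
After txn 5: dr=330 cr=330 sum_balances=0
After txn 6: dr=403 cr=403 sum_balances=0
After txn 7: dr=277 cr=277 sum_balances=0

Answer: ok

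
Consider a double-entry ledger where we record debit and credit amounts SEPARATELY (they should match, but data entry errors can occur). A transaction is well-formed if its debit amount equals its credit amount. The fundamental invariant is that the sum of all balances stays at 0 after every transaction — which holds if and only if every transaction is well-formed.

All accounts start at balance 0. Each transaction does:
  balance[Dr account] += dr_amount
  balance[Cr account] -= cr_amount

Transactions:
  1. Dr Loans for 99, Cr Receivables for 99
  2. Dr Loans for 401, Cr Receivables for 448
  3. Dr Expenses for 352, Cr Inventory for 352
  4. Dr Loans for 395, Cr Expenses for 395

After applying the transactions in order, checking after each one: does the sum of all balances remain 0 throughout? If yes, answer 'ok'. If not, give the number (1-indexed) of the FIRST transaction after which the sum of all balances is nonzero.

Answer: 2

Derivation:
After txn 1: dr=99 cr=99 sum_balances=0
After txn 2: dr=401 cr=448 sum_balances=-47
After txn 3: dr=352 cr=352 sum_balances=-47
After txn 4: dr=395 cr=395 sum_balances=-47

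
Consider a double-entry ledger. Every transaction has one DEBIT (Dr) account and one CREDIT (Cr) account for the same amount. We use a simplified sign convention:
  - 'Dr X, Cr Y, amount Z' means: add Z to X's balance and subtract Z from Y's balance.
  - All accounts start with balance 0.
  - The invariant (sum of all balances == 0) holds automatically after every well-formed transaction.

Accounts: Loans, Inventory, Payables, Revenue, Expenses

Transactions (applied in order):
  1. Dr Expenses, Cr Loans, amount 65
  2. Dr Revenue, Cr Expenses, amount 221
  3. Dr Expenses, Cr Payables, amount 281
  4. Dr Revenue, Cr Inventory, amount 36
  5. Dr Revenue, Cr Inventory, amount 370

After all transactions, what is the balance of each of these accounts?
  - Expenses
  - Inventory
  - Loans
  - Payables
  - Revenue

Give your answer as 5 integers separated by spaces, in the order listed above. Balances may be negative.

After txn 1 (Dr Expenses, Cr Loans, amount 65): Expenses=65 Loans=-65
After txn 2 (Dr Revenue, Cr Expenses, amount 221): Expenses=-156 Loans=-65 Revenue=221
After txn 3 (Dr Expenses, Cr Payables, amount 281): Expenses=125 Loans=-65 Payables=-281 Revenue=221
After txn 4 (Dr Revenue, Cr Inventory, amount 36): Expenses=125 Inventory=-36 Loans=-65 Payables=-281 Revenue=257
After txn 5 (Dr Revenue, Cr Inventory, amount 370): Expenses=125 Inventory=-406 Loans=-65 Payables=-281 Revenue=627

Answer: 125 -406 -65 -281 627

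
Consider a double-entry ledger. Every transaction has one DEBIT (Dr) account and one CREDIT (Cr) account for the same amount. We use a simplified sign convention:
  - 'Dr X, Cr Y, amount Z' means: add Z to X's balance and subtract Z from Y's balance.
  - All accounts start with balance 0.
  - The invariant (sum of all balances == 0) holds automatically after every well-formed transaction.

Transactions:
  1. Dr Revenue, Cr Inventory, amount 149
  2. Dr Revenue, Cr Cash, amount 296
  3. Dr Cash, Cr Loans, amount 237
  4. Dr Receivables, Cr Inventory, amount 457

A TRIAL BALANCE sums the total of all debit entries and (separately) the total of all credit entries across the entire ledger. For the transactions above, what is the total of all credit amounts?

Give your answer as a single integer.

Answer: 1139

Derivation:
Txn 1: credit+=149
Txn 2: credit+=296
Txn 3: credit+=237
Txn 4: credit+=457
Total credits = 1139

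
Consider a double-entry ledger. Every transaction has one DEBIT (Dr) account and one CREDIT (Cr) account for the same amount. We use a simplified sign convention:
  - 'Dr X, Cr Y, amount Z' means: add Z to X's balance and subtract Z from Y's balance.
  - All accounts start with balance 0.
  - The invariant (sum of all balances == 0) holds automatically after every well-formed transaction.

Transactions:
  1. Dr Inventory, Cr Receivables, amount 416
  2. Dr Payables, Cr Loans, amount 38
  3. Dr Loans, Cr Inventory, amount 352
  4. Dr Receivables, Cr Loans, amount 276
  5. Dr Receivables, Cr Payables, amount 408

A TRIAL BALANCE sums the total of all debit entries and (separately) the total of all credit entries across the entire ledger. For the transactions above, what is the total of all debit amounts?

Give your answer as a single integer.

Answer: 1490

Derivation:
Txn 1: debit+=416
Txn 2: debit+=38
Txn 3: debit+=352
Txn 4: debit+=276
Txn 5: debit+=408
Total debits = 1490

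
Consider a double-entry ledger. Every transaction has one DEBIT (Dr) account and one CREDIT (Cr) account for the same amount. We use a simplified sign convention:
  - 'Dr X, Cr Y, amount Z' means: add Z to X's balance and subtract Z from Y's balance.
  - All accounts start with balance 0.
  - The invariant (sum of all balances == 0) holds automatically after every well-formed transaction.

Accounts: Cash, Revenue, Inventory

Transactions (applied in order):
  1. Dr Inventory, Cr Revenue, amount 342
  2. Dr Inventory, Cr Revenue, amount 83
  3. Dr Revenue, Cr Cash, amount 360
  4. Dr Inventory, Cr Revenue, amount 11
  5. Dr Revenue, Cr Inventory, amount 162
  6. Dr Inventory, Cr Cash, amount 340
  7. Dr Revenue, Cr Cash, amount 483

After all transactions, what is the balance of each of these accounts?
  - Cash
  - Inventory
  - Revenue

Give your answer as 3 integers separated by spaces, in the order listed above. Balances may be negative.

Answer: -1183 614 569

Derivation:
After txn 1 (Dr Inventory, Cr Revenue, amount 342): Inventory=342 Revenue=-342
After txn 2 (Dr Inventory, Cr Revenue, amount 83): Inventory=425 Revenue=-425
After txn 3 (Dr Revenue, Cr Cash, amount 360): Cash=-360 Inventory=425 Revenue=-65
After txn 4 (Dr Inventory, Cr Revenue, amount 11): Cash=-360 Inventory=436 Revenue=-76
After txn 5 (Dr Revenue, Cr Inventory, amount 162): Cash=-360 Inventory=274 Revenue=86
After txn 6 (Dr Inventory, Cr Cash, amount 340): Cash=-700 Inventory=614 Revenue=86
After txn 7 (Dr Revenue, Cr Cash, amount 483): Cash=-1183 Inventory=614 Revenue=569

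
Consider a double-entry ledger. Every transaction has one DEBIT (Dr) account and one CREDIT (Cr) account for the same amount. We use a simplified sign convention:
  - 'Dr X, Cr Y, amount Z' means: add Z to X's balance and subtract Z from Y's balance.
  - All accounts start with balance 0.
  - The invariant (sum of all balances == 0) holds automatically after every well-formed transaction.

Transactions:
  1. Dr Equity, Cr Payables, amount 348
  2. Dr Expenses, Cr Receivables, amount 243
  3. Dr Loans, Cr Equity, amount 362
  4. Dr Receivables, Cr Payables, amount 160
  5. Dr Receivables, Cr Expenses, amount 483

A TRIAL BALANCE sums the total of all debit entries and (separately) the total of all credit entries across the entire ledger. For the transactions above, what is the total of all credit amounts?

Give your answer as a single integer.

Answer: 1596

Derivation:
Txn 1: credit+=348
Txn 2: credit+=243
Txn 3: credit+=362
Txn 4: credit+=160
Txn 5: credit+=483
Total credits = 1596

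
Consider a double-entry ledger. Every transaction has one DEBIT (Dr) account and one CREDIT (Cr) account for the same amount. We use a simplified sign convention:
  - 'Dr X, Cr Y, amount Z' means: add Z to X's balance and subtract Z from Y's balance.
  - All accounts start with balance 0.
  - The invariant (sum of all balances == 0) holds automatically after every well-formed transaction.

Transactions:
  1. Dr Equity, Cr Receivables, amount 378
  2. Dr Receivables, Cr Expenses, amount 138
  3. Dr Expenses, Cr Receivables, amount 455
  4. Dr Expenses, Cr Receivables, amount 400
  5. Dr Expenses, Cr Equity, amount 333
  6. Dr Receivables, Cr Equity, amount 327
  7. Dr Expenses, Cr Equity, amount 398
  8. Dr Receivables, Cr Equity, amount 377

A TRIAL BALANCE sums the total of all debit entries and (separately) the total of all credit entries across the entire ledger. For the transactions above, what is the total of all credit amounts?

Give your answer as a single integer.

Txn 1: credit+=378
Txn 2: credit+=138
Txn 3: credit+=455
Txn 4: credit+=400
Txn 5: credit+=333
Txn 6: credit+=327
Txn 7: credit+=398
Txn 8: credit+=377
Total credits = 2806

Answer: 2806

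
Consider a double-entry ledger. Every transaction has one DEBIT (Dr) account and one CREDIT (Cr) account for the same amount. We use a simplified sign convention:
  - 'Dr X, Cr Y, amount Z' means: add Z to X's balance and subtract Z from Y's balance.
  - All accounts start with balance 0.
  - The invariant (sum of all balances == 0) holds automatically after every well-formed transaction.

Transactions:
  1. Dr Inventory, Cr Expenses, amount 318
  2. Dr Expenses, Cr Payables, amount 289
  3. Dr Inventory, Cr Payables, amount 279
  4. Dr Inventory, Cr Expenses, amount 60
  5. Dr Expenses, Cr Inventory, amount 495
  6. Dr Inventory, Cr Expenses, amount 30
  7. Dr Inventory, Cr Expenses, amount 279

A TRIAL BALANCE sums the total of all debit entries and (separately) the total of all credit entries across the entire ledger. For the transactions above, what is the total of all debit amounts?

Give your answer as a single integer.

Answer: 1750

Derivation:
Txn 1: debit+=318
Txn 2: debit+=289
Txn 3: debit+=279
Txn 4: debit+=60
Txn 5: debit+=495
Txn 6: debit+=30
Txn 7: debit+=279
Total debits = 1750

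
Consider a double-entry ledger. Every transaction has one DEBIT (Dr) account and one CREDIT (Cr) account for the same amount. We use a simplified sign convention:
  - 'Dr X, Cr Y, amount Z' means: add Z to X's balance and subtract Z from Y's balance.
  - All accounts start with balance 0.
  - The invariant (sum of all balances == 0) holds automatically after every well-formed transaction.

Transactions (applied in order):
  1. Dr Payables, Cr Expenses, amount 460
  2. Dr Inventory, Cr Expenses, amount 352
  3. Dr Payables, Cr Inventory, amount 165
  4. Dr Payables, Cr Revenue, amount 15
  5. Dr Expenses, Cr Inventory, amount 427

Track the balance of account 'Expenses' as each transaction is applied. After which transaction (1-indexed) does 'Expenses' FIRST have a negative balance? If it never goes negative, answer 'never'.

Answer: 1

Derivation:
After txn 1: Expenses=-460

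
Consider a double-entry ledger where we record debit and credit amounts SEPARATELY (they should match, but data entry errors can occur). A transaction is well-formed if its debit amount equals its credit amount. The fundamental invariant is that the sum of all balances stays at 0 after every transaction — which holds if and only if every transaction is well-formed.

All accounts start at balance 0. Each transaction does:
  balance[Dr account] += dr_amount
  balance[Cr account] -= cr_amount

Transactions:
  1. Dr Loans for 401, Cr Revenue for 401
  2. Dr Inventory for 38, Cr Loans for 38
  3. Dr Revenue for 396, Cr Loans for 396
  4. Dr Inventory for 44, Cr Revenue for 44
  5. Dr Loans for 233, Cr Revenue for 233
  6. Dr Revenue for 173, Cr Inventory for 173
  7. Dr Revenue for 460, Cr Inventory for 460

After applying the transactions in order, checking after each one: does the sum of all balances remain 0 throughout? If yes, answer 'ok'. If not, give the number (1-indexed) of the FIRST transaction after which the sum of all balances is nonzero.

Answer: ok

Derivation:
After txn 1: dr=401 cr=401 sum_balances=0
After txn 2: dr=38 cr=38 sum_balances=0
After txn 3: dr=396 cr=396 sum_balances=0
After txn 4: dr=44 cr=44 sum_balances=0
After txn 5: dr=233 cr=233 sum_balances=0
After txn 6: dr=173 cr=173 sum_balances=0
After txn 7: dr=460 cr=460 sum_balances=0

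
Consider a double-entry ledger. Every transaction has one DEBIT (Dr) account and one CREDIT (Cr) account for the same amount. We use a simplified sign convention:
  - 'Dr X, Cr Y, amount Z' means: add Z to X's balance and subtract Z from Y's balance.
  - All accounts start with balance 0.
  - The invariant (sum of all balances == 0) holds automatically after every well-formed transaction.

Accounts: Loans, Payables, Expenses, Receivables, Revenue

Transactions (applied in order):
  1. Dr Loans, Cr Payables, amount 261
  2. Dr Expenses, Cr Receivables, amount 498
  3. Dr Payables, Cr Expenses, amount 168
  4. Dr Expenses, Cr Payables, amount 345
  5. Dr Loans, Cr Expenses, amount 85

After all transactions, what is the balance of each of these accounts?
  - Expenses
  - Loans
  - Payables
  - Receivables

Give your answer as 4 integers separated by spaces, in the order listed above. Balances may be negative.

After txn 1 (Dr Loans, Cr Payables, amount 261): Loans=261 Payables=-261
After txn 2 (Dr Expenses, Cr Receivables, amount 498): Expenses=498 Loans=261 Payables=-261 Receivables=-498
After txn 3 (Dr Payables, Cr Expenses, amount 168): Expenses=330 Loans=261 Payables=-93 Receivables=-498
After txn 4 (Dr Expenses, Cr Payables, amount 345): Expenses=675 Loans=261 Payables=-438 Receivables=-498
After txn 5 (Dr Loans, Cr Expenses, amount 85): Expenses=590 Loans=346 Payables=-438 Receivables=-498

Answer: 590 346 -438 -498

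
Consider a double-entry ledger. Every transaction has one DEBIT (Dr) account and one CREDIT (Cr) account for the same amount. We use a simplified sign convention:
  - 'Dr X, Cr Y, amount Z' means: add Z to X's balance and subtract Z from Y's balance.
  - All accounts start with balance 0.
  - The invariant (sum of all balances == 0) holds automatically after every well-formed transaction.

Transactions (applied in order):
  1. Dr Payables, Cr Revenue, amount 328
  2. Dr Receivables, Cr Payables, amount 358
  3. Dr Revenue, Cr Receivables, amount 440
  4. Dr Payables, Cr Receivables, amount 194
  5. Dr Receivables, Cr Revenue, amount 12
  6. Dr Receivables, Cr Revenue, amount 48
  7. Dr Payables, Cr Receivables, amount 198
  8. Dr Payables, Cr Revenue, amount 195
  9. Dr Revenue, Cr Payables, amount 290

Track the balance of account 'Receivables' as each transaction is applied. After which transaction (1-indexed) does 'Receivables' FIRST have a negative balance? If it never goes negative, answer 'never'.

After txn 1: Receivables=0
After txn 2: Receivables=358
After txn 3: Receivables=-82

Answer: 3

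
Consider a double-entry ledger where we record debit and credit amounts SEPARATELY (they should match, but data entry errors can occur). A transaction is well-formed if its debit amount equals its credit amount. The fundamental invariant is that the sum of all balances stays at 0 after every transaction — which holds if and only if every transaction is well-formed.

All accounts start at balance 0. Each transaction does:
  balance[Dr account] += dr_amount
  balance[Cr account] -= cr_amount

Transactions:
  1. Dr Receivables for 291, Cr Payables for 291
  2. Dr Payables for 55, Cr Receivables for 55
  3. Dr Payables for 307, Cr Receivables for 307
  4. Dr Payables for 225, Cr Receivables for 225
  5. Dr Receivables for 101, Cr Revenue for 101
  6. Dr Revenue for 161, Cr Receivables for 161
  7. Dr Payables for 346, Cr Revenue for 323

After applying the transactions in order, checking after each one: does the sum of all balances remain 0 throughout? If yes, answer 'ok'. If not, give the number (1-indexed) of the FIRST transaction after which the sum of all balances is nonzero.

After txn 1: dr=291 cr=291 sum_balances=0
After txn 2: dr=55 cr=55 sum_balances=0
After txn 3: dr=307 cr=307 sum_balances=0
After txn 4: dr=225 cr=225 sum_balances=0
After txn 5: dr=101 cr=101 sum_balances=0
After txn 6: dr=161 cr=161 sum_balances=0
After txn 7: dr=346 cr=323 sum_balances=23

Answer: 7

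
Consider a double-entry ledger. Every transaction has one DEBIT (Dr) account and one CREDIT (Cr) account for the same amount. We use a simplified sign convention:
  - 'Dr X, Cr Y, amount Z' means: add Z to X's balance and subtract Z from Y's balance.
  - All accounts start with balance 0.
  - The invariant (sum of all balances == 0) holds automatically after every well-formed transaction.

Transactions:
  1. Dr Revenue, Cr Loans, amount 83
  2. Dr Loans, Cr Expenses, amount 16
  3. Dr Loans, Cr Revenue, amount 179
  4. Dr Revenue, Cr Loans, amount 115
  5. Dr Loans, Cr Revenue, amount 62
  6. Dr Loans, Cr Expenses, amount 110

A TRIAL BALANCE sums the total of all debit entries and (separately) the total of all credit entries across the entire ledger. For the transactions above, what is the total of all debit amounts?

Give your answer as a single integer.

Txn 1: debit+=83
Txn 2: debit+=16
Txn 3: debit+=179
Txn 4: debit+=115
Txn 5: debit+=62
Txn 6: debit+=110
Total debits = 565

Answer: 565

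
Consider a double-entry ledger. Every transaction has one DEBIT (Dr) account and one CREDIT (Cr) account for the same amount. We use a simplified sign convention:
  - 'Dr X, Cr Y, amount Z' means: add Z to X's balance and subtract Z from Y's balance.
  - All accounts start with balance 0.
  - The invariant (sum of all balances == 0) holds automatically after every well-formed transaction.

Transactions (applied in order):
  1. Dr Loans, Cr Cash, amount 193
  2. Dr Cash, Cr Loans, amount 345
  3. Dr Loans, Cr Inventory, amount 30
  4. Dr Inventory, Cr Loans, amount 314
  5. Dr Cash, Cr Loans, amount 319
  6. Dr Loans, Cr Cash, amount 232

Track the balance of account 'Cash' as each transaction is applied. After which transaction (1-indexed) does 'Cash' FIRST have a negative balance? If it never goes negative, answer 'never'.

After txn 1: Cash=-193

Answer: 1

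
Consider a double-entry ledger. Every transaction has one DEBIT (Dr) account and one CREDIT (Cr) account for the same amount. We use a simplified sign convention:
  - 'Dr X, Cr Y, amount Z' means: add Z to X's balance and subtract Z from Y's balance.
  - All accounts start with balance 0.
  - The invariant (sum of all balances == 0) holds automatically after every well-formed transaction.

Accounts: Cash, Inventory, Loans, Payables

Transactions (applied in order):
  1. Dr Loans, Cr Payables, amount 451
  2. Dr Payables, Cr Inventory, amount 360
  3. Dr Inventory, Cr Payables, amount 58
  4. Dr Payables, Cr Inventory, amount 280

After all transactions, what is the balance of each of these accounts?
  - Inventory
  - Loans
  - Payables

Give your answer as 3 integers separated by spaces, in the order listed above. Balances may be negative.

Answer: -582 451 131

Derivation:
After txn 1 (Dr Loans, Cr Payables, amount 451): Loans=451 Payables=-451
After txn 2 (Dr Payables, Cr Inventory, amount 360): Inventory=-360 Loans=451 Payables=-91
After txn 3 (Dr Inventory, Cr Payables, amount 58): Inventory=-302 Loans=451 Payables=-149
After txn 4 (Dr Payables, Cr Inventory, amount 280): Inventory=-582 Loans=451 Payables=131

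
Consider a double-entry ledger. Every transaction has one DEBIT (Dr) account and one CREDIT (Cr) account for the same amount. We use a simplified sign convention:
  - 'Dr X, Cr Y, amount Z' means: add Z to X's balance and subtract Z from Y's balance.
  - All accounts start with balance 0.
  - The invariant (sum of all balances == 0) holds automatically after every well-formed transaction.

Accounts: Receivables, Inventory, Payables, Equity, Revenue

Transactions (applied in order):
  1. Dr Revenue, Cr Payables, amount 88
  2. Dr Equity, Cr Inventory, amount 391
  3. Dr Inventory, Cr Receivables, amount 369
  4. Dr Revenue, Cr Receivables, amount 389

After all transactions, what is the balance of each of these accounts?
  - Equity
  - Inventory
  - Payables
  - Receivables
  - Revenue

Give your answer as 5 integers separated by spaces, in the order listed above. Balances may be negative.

Answer: 391 -22 -88 -758 477

Derivation:
After txn 1 (Dr Revenue, Cr Payables, amount 88): Payables=-88 Revenue=88
After txn 2 (Dr Equity, Cr Inventory, amount 391): Equity=391 Inventory=-391 Payables=-88 Revenue=88
After txn 3 (Dr Inventory, Cr Receivables, amount 369): Equity=391 Inventory=-22 Payables=-88 Receivables=-369 Revenue=88
After txn 4 (Dr Revenue, Cr Receivables, amount 389): Equity=391 Inventory=-22 Payables=-88 Receivables=-758 Revenue=477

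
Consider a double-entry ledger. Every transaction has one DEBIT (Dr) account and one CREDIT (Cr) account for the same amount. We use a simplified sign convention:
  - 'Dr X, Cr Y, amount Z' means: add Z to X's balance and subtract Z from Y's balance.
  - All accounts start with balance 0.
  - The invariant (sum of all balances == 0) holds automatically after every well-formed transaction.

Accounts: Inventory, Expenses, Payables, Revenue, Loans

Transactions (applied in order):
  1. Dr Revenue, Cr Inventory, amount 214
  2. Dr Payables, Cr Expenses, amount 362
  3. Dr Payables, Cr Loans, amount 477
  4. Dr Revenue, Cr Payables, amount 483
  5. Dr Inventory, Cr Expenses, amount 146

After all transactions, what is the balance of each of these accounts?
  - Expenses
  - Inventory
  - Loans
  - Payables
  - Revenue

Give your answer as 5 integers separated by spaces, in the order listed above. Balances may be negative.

After txn 1 (Dr Revenue, Cr Inventory, amount 214): Inventory=-214 Revenue=214
After txn 2 (Dr Payables, Cr Expenses, amount 362): Expenses=-362 Inventory=-214 Payables=362 Revenue=214
After txn 3 (Dr Payables, Cr Loans, amount 477): Expenses=-362 Inventory=-214 Loans=-477 Payables=839 Revenue=214
After txn 4 (Dr Revenue, Cr Payables, amount 483): Expenses=-362 Inventory=-214 Loans=-477 Payables=356 Revenue=697
After txn 5 (Dr Inventory, Cr Expenses, amount 146): Expenses=-508 Inventory=-68 Loans=-477 Payables=356 Revenue=697

Answer: -508 -68 -477 356 697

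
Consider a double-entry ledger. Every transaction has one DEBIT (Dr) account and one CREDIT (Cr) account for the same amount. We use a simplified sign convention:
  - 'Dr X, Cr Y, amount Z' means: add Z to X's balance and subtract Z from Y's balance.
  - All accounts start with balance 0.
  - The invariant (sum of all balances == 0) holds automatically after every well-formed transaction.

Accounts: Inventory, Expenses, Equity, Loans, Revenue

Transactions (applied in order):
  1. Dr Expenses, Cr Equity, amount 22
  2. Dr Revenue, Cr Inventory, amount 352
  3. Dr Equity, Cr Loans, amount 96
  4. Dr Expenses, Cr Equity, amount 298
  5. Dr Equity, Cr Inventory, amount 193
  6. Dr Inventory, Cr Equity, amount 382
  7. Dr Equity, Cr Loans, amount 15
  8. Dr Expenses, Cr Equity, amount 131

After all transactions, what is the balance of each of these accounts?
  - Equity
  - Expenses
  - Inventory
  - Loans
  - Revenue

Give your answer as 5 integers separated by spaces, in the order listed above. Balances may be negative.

After txn 1 (Dr Expenses, Cr Equity, amount 22): Equity=-22 Expenses=22
After txn 2 (Dr Revenue, Cr Inventory, amount 352): Equity=-22 Expenses=22 Inventory=-352 Revenue=352
After txn 3 (Dr Equity, Cr Loans, amount 96): Equity=74 Expenses=22 Inventory=-352 Loans=-96 Revenue=352
After txn 4 (Dr Expenses, Cr Equity, amount 298): Equity=-224 Expenses=320 Inventory=-352 Loans=-96 Revenue=352
After txn 5 (Dr Equity, Cr Inventory, amount 193): Equity=-31 Expenses=320 Inventory=-545 Loans=-96 Revenue=352
After txn 6 (Dr Inventory, Cr Equity, amount 382): Equity=-413 Expenses=320 Inventory=-163 Loans=-96 Revenue=352
After txn 7 (Dr Equity, Cr Loans, amount 15): Equity=-398 Expenses=320 Inventory=-163 Loans=-111 Revenue=352
After txn 8 (Dr Expenses, Cr Equity, amount 131): Equity=-529 Expenses=451 Inventory=-163 Loans=-111 Revenue=352

Answer: -529 451 -163 -111 352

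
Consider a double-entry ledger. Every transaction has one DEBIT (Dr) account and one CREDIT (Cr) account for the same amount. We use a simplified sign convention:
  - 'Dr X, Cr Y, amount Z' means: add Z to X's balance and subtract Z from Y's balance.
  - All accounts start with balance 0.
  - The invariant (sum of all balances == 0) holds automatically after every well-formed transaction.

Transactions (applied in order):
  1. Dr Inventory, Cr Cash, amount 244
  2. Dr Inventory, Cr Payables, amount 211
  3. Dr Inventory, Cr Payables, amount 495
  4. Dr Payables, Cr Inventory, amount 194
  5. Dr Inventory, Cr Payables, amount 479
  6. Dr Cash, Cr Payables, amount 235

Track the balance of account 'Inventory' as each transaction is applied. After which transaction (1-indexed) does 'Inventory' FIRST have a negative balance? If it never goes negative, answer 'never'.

After txn 1: Inventory=244
After txn 2: Inventory=455
After txn 3: Inventory=950
After txn 4: Inventory=756
After txn 5: Inventory=1235
After txn 6: Inventory=1235

Answer: never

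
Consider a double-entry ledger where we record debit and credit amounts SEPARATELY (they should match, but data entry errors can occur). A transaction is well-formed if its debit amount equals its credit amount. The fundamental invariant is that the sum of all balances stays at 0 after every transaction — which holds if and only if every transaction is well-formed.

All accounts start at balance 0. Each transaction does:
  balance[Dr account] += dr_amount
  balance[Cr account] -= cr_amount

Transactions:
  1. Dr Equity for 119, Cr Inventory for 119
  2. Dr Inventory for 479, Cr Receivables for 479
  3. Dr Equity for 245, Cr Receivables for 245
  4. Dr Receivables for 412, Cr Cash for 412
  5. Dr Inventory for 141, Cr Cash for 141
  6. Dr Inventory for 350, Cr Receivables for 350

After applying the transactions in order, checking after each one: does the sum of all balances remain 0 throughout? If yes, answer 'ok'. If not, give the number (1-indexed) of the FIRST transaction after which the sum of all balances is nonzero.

Answer: ok

Derivation:
After txn 1: dr=119 cr=119 sum_balances=0
After txn 2: dr=479 cr=479 sum_balances=0
After txn 3: dr=245 cr=245 sum_balances=0
After txn 4: dr=412 cr=412 sum_balances=0
After txn 5: dr=141 cr=141 sum_balances=0
After txn 6: dr=350 cr=350 sum_balances=0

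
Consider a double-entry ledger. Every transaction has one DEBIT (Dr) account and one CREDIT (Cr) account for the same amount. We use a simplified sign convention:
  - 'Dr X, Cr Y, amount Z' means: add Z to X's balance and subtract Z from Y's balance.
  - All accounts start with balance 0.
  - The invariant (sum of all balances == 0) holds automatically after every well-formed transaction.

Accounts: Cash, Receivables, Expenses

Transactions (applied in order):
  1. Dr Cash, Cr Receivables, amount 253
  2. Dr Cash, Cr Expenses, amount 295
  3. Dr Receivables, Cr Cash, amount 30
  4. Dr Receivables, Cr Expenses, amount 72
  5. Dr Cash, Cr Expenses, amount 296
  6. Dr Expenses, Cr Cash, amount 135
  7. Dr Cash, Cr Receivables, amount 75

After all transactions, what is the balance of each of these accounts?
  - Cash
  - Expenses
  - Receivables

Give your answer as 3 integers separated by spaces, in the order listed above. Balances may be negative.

Answer: 754 -528 -226

Derivation:
After txn 1 (Dr Cash, Cr Receivables, amount 253): Cash=253 Receivables=-253
After txn 2 (Dr Cash, Cr Expenses, amount 295): Cash=548 Expenses=-295 Receivables=-253
After txn 3 (Dr Receivables, Cr Cash, amount 30): Cash=518 Expenses=-295 Receivables=-223
After txn 4 (Dr Receivables, Cr Expenses, amount 72): Cash=518 Expenses=-367 Receivables=-151
After txn 5 (Dr Cash, Cr Expenses, amount 296): Cash=814 Expenses=-663 Receivables=-151
After txn 6 (Dr Expenses, Cr Cash, amount 135): Cash=679 Expenses=-528 Receivables=-151
After txn 7 (Dr Cash, Cr Receivables, amount 75): Cash=754 Expenses=-528 Receivables=-226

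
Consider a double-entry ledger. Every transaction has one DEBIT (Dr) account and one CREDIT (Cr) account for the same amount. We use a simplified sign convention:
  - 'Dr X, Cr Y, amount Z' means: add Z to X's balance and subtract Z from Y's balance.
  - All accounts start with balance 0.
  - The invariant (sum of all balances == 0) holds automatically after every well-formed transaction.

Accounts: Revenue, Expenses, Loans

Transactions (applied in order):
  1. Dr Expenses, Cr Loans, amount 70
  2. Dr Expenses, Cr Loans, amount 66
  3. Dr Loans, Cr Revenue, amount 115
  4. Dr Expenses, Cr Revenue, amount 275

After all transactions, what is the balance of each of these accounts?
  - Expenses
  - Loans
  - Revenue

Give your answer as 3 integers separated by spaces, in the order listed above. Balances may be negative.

After txn 1 (Dr Expenses, Cr Loans, amount 70): Expenses=70 Loans=-70
After txn 2 (Dr Expenses, Cr Loans, amount 66): Expenses=136 Loans=-136
After txn 3 (Dr Loans, Cr Revenue, amount 115): Expenses=136 Loans=-21 Revenue=-115
After txn 4 (Dr Expenses, Cr Revenue, amount 275): Expenses=411 Loans=-21 Revenue=-390

Answer: 411 -21 -390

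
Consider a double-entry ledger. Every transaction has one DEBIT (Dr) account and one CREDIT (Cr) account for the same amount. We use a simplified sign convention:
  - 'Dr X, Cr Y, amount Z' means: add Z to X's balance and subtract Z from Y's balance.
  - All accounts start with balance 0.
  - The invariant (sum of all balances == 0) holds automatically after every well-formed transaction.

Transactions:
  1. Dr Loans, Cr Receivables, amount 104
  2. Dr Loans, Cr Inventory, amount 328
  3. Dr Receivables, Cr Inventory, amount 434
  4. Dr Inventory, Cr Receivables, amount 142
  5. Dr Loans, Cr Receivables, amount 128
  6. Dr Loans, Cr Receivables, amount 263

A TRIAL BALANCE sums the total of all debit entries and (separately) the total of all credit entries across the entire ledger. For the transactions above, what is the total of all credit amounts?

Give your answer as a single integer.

Txn 1: credit+=104
Txn 2: credit+=328
Txn 3: credit+=434
Txn 4: credit+=142
Txn 5: credit+=128
Txn 6: credit+=263
Total credits = 1399

Answer: 1399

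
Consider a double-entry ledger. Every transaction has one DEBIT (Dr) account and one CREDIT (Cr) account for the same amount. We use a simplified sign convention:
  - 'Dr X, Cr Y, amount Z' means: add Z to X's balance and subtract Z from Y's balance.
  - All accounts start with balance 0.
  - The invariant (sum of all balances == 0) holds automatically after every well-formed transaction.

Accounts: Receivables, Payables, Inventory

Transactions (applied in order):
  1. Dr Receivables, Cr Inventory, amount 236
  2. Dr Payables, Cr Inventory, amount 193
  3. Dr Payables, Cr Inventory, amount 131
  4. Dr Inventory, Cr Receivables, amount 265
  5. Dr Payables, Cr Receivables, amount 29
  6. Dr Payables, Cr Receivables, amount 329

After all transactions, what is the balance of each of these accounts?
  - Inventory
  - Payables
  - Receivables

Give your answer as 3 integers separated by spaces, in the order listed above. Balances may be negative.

Answer: -295 682 -387

Derivation:
After txn 1 (Dr Receivables, Cr Inventory, amount 236): Inventory=-236 Receivables=236
After txn 2 (Dr Payables, Cr Inventory, amount 193): Inventory=-429 Payables=193 Receivables=236
After txn 3 (Dr Payables, Cr Inventory, amount 131): Inventory=-560 Payables=324 Receivables=236
After txn 4 (Dr Inventory, Cr Receivables, amount 265): Inventory=-295 Payables=324 Receivables=-29
After txn 5 (Dr Payables, Cr Receivables, amount 29): Inventory=-295 Payables=353 Receivables=-58
After txn 6 (Dr Payables, Cr Receivables, amount 329): Inventory=-295 Payables=682 Receivables=-387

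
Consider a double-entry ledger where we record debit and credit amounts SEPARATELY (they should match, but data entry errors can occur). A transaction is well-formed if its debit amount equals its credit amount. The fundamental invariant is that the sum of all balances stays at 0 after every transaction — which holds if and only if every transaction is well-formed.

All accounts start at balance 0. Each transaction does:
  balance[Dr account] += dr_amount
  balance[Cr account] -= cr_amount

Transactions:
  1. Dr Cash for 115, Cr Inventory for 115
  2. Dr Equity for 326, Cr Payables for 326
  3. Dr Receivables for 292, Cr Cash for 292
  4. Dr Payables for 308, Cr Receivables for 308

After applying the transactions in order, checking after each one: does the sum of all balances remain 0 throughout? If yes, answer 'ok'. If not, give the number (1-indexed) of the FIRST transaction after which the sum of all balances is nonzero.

After txn 1: dr=115 cr=115 sum_balances=0
After txn 2: dr=326 cr=326 sum_balances=0
After txn 3: dr=292 cr=292 sum_balances=0
After txn 4: dr=308 cr=308 sum_balances=0

Answer: ok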